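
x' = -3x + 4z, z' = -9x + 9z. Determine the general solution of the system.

Coefficient matrix A = [[-3, 4], [-9, 9]].
Characteristic polynomial det(A - λI) = λ^2 - 6λ + 9 = 0.
Single eigenvalue λ = 3 with algebraic multiplicity 2.
Eigenvector v = (2,3); generalized eigenvector w with (A-λI)w=v is (-1,-1).
General solution: e^(3t)[c_1·v + c_2·(t·v + w)].

x(t) = 2c_1e^(3t) + 2c_2te^(3t) - c_2e^(3t), z(t) = 3c_1e^(3t) + 3c_2te^(3t) - c_2e^(3t)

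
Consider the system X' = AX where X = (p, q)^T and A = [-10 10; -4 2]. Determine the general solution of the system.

p(t) = -C_1e^(-4t)sin(2t) + 2C_1e^(-4t)cos(2t) + 2C_2e^(-4t)sin(2t) + C_2e^(-4t)cos(2t), q(t) = -C_1e^(-4t)sin(2t) + C_1e^(-4t)cos(2t) + C_2e^(-4t)sin(2t) + C_2e^(-4t)cos(2t)

Coefficient matrix A = [[-10, 10], [-4, 2]].
Characteristic polynomial det(A - λI) = λ^2 + 8λ + 20 = 0.
Eigenvalues λ = -4 ± 2i (complex conjugate pair).
For λ=-4+2i: an eigenvector is (2,1) - i(-1,-1) = (2 + i, 1 + i).
A real fundamental pair from Re and Im of e^((-4+2i)t)v: X_1 = e^(-4t)(cos(2t)·(2,1) + sin(2t)·(-1,-1)), X_2 = e^(-4t)(sin(2t)·(2,1) - cos(2t)·(-1,-1)).
General solution: C_1X_1 + C_2X_2.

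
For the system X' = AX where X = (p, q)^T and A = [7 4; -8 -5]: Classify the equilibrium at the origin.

A = [[7,4],[-8,-5]]; det(A-λI) = λ^2 - 2λ - 3.
λ = 3, -1: opposite signs.

saddle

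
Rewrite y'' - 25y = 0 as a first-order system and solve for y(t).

y(t) = c_1e^(-5t) + c_2e^(5t)

Let x_1 = y, x_2 = y'. Then x_1' = x_2 and x_2' = 25x_1.
A = [[0,1],[25,0]]; det(A-λI) = λ^2 - 25.
Eigenvalues λ = -5, 5 with eigenvectors (1,-5), (1,5).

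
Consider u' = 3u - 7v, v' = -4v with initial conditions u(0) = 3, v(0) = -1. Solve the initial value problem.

u(t) = 4e^(3t) - e^(-4t), v(t) = -e^(-4t)

Coefficient matrix A = [[3, -7], [0, -4]].
Characteristic polynomial det(A - λI) = λ^2 + λ - 12 = 0.
Eigenvalues λ = 3, -4.
For λ=3: (A-λI) row 1 is [0, -7], so an eigenvector is (-1, 0).
For λ=-4: (A-λI) row 1 is [7, -7], so an eigenvector is (1, 1).
General solution: K_1e^(3t)(-1,0) + K_2e^(-4t)(1,1).
Applying u(0)=3, v(0)=-1 gives K_1=-4, K_2=-1.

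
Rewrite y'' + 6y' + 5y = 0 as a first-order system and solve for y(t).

Let x_1 = y, x_2 = y'. Then x_1' = x_2 and x_2' = -5x_1 - 6x_2.
A = [[0,1],[-5,-6]]; det(A-λI) = λ^2 + 6λ + 5.
Eigenvalues λ = -5, -1 with eigenvectors (1,-5), (1,-1).

y(t) = K_1e^(-5t) + K_2e^(-t)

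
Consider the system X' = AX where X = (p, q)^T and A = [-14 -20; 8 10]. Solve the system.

p(t) = 2C_1e^(-2t)sin(4t) + C_1e^(-2t)cos(4t) + C_2e^(-2t)sin(4t) - 2C_2e^(-2t)cos(4t), q(t) = -C_1e^(-2t)sin(4t) - C_1e^(-2t)cos(4t) - C_2e^(-2t)sin(4t) + C_2e^(-2t)cos(4t)

Coefficient matrix A = [[-14, -20], [8, 10]].
Characteristic polynomial det(A - λI) = λ^2 + 4λ + 20 = 0.
Eigenvalues λ = -2 ± 4i (complex conjugate pair).
For λ=-2+4i: an eigenvector is (1,-1) - i(2,-1) = (1 - 2i, -1 + i).
A real fundamental pair from Re and Im of e^((-2+4i)t)v: X_1 = e^(-2t)(cos(4t)·(1,-1) + sin(4t)·(2,-1)), X_2 = e^(-2t)(sin(4t)·(1,-1) - cos(4t)·(2,-1)).
General solution: C_1X_1 + C_2X_2.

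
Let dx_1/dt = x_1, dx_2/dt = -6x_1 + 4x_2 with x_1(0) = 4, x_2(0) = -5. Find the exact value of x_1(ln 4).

16

A = [[1,0],[-6,4]]; eigenvalues λ = 1, 4.
Eigenvectors: (1,2) for λ=1, (0,1) for λ=4.
From the initial condition, c_1 = 4, c_2 = -13.
x_1(ln 4) = (4)(4^1)(1) + (-13)(4^4)(0) = 16.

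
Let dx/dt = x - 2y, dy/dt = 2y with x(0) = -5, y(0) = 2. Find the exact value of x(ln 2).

A = [[1,-2],[0,2]]; eigenvalues λ = 2, 1.
Eigenvectors: (2,-1) for λ=2, (-1,0) for λ=1.
From the initial condition, c_1 = -2, c_2 = 1.
x(ln 2) = (-2)(2^2)(2) + (1)(2^1)(-1) = -18.

-18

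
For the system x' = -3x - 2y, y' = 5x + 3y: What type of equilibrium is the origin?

A = [[-3,-2],[5,3]]; det(A-λI) = λ^2 + 1.
λ = 0 ± i: zero real part.

center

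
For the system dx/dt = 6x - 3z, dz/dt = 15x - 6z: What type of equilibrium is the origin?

center

A = [[6,-3],[15,-6]]; det(A-λI) = λ^2 + 9.
λ = 0 ± 3i: zero real part.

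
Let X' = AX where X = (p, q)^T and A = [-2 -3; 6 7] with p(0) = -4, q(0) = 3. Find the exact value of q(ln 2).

A = [[-2,-3],[6,7]]; eigenvalues λ = 1, 4.
Eigenvectors: (1,-1) for λ=1, (-1,2) for λ=4.
From the initial condition, c_1 = -5, c_2 = -1.
q(ln 2) = (-5)(2^1)(-1) + (-1)(2^4)(2) = -22.

-22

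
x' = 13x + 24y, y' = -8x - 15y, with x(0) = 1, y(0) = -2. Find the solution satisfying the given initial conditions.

x(t) = -8e^(t) + 9e^(-3t), y(t) = 4e^(t) - 6e^(-3t)

Coefficient matrix A = [[13, 24], [-8, -15]].
Characteristic polynomial det(A - λI) = λ^2 + 2λ - 3 = 0.
Eigenvalues λ = 1, -3.
For λ=1: (A-λI) row 1 is [12, 24], so an eigenvector is (2, -1).
For λ=-3: (A-λI) row 1 is [16, 24], so an eigenvector is (3, -2).
General solution: C_1e^(t)(2,-1) + C_2e^(-3t)(3,-2).
Applying x(0)=1, y(0)=-2 gives C_1=-4, C_2=3.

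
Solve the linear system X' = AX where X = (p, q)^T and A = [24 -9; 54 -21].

p(t) = C_1e^(-3t) + C_2e^(6t), q(t) = 3C_1e^(-3t) + 2C_2e^(6t)

Coefficient matrix A = [[24, -9], [54, -21]].
Characteristic polynomial det(A - λI) = λ^2 - 3λ - 18 = 0.
Eigenvalues λ = -3, 6.
For λ=-3: (A-λI) row 1 is [27, -9], so an eigenvector is (1, 3).
For λ=6: (A-λI) row 1 is [18, -9], so an eigenvector is (1, 2).
General solution: C_1e^(-3t)(1,3) + C_2e^(6t)(1,2).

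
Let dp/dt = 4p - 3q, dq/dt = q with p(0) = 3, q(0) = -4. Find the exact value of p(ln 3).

A = [[4,-3],[0,1]]; eigenvalues λ = 4, 1.
Eigenvectors: (1,0) for λ=4, (-1,-1) for λ=1.
From the initial condition, c_1 = 7, c_2 = 4.
p(ln 3) = (7)(3^4)(1) + (4)(3^1)(-1) = 555.

555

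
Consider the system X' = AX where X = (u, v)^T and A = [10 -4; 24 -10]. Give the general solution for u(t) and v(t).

u(t) = -C_1e^(2t) - C_2e^(-2t), v(t) = -2C_1e^(2t) - 3C_2e^(-2t)

Coefficient matrix A = [[10, -4], [24, -10]].
Characteristic polynomial det(A - λI) = λ^2 - 4 = 0.
Eigenvalues λ = 2, -2.
For λ=2: (A-λI) row 1 is [8, -4], so an eigenvector is (-1, -2).
For λ=-2: (A-λI) row 1 is [12, -4], so an eigenvector is (-1, -3).
General solution: C_1e^(2t)(-1,-2) + C_2e^(-2t)(-1,-3).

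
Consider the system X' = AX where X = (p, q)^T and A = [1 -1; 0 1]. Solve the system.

Coefficient matrix A = [[1, -1], [0, 1]].
Characteristic polynomial det(A - λI) = λ^2 - 2λ + 1 = 0.
Single eigenvalue λ = 1 with algebraic multiplicity 2.
Eigenvector v = (-1,0); generalized eigenvector w with (A-λI)w=v is (1,1).
General solution: e^(t)[c_1·v + c_2·(t·v + w)].

p(t) = -c_1e^(t) - c_2te^(t) + c_2e^(t), q(t) = c_2e^(t)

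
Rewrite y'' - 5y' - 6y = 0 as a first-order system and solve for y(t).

y(t) = C_1e^(-t) + C_2e^(6t)

Let x_1 = y, x_2 = y'. Then x_1' = x_2 and x_2' = 6x_1 + 5x_2.
A = [[0,1],[6,5]]; det(A-λI) = λ^2 - 5λ - 6.
Eigenvalues λ = -1, 6 with eigenvectors (1,-1), (1,6).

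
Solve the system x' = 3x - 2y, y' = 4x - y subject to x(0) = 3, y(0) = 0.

x(t) = 3e^(t)sin(2t) + 3e^(t)cos(2t), y(t) = 6e^(t)sin(2t)

Coefficient matrix A = [[3, -2], [4, -1]].
Characteristic polynomial det(A - λI) = λ^2 - 2λ + 5 = 0.
Eigenvalues λ = 1 ± 2i (complex conjugate pair).
For λ=1+2i: an eigenvector is (0,1) - i(-1,-1) = (0 + i, 1 + i).
A real fundamental pair from Re and Im of e^((1+2i)t)v: X_1 = e^(t)(cos(2t)·(0,1) + sin(2t)·(-1,-1)), X_2 = e^(t)(sin(2t)·(0,1) - cos(2t)·(-1,-1)).
General solution: c_1X_1 + c_2X_2.
Applying x(0)=3, y(0)=0 gives c_1=-3, c_2=3.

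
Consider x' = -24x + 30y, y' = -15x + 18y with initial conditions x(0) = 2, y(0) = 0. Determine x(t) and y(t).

Coefficient matrix A = [[-24, 30], [-15, 18]].
Characteristic polynomial det(A - λI) = λ^2 + 6λ + 18 = 0.
Eigenvalues λ = -3 ± 3i (complex conjugate pair).
For λ=-3+3i: an eigenvector is (-1,-1) - i(-3,-2) = (-1 + 3i, -1 + 2i).
A real fundamental pair from Re and Im of e^((-3+3i)t)v: X_1 = e^(-3t)(cos(3t)·(-1,-1) + sin(3t)·(-3,-2)), X_2 = e^(-3t)(sin(3t)·(-1,-1) - cos(3t)·(-3,-2)).
General solution: K_1X_1 + K_2X_2.
Applying x(0)=2, y(0)=0 gives K_1=4, K_2=2.

x(t) = -14e^(-3t)sin(3t) + 2e^(-3t)cos(3t), y(t) = -10e^(-3t)sin(3t)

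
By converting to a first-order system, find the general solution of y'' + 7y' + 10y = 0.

y(t) = K_1e^(-5t) + K_2e^(-2t)

Let x_1 = y, x_2 = y'. Then x_1' = x_2 and x_2' = -10x_1 - 7x_2.
A = [[0,1],[-10,-7]]; det(A-λI) = λ^2 + 7λ + 10.
Eigenvalues λ = -5, -2 with eigenvectors (1,-5), (1,-2).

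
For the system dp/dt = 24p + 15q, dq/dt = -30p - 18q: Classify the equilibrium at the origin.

unstable spiral

A = [[24,15],[-30,-18]]; det(A-λI) = λ^2 - 6λ + 18.
λ = 3 ± 3i: positive real part.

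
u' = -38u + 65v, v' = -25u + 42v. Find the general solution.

Coefficient matrix A = [[-38, 65], [-25, 42]].
Characteristic polynomial det(A - λI) = λ^2 - 4λ + 29 = 0.
Eigenvalues λ = 2 ± 5i (complex conjugate pair).
For λ=2+5i: an eigenvector is (-3,-2) - i(-2,-1) = (-3 + 2i, -2 + i).
A real fundamental pair from Re and Im of e^((2+5i)t)v: X_1 = e^(2t)(cos(5t)·(-3,-2) + sin(5t)·(-2,-1)), X_2 = e^(2t)(sin(5t)·(-3,-2) - cos(5t)·(-2,-1)).
General solution: K_1X_1 + K_2X_2.

u(t) = -2K_1e^(2t)sin(5t) - 3K_1e^(2t)cos(5t) - 3K_2e^(2t)sin(5t) + 2K_2e^(2t)cos(5t), v(t) = -K_1e^(2t)sin(5t) - 2K_1e^(2t)cos(5t) - 2K_2e^(2t)sin(5t) + K_2e^(2t)cos(5t)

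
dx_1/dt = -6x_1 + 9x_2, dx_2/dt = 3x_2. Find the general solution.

x_1(t) = -C_1e^(3t) + C_2e^(-6t), x_2(t) = -C_1e^(3t)

Coefficient matrix A = [[-6, 9], [0, 3]].
Characteristic polynomial det(A - λI) = λ^2 + 3λ - 18 = 0.
Eigenvalues λ = 3, -6.
For λ=3: (A-λI) row 1 is [-9, 9], so an eigenvector is (-1, -1).
For λ=-6: (A-λI) row 1 is [0, 9], so an eigenvector is (1, 0).
General solution: C_1e^(3t)(-1,-1) + C_2e^(-6t)(1,0).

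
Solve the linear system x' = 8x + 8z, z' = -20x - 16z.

x(t) = K_1e^(-4t)sin(4t) - K_1e^(-4t)cos(4t) - K_2e^(-4t)sin(4t) - K_2e^(-4t)cos(4t), z(t) = -K_1e^(-4t)sin(4t) + 2K_1e^(-4t)cos(4t) + 2K_2e^(-4t)sin(4t) + K_2e^(-4t)cos(4t)

Coefficient matrix A = [[8, 8], [-20, -16]].
Characteristic polynomial det(A - λI) = λ^2 + 8λ + 32 = 0.
Eigenvalues λ = -4 ± 4i (complex conjugate pair).
For λ=-4+4i: an eigenvector is (-1,2) - i(1,-1) = (-1 - i, 2 + i).
A real fundamental pair from Re and Im of e^((-4+4i)t)v: X_1 = e^(-4t)(cos(4t)·(-1,2) + sin(4t)·(1,-1)), X_2 = e^(-4t)(sin(4t)·(-1,2) - cos(4t)·(1,-1)).
General solution: K_1X_1 + K_2X_2.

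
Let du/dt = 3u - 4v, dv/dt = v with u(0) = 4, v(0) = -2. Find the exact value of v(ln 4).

A = [[3,-4],[0,1]]; eigenvalues λ = 1, 3.
Eigenvectors: (-2,-1) for λ=1, (-1,0) for λ=3.
From the initial condition, c_1 = 2, c_2 = -8.
v(ln 4) = (2)(4^1)(-1) + (-8)(4^3)(0) = -8.

-8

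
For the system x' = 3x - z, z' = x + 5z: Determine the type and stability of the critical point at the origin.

unstable improper node

A = [[3,-1],[1,5]]; det(A-λI) = λ^2 - 8λ + 16.
repeated λ = 4 with a single eigenvector.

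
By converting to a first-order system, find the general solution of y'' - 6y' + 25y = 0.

Let x_1 = y, x_2 = y'. Then x_1' = x_2 and x_2' = -25x_1 + 6x_2.
A = [[0,1],[-25,6]]; det(A-λI) = λ^2 - 6λ + 25.
Eigenvalues λ = 3 ± 4i.

y(t) = C_1e^(3t)cos(4t) + C_2e^(3t)sin(4t)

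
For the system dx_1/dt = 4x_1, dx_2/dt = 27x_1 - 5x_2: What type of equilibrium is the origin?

A = [[4,0],[27,-5]]; det(A-λI) = λ^2 + λ - 20.
λ = 4, -5: opposite signs.

saddle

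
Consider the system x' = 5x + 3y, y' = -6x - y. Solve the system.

Coefficient matrix A = [[5, 3], [-6, -1]].
Characteristic polynomial det(A - λI) = λ^2 - 4λ + 13 = 0.
Eigenvalues λ = 2 ± 3i (complex conjugate pair).
For λ=2+3i: an eigenvector is (1,-1) - i(0,-1) = (1, -1 + i).
A real fundamental pair from Re and Im of e^((2+3i)t)v: X_1 = e^(2t)(cos(3t)·(1,-1) + sin(3t)·(0,-1)), X_2 = e^(2t)(sin(3t)·(1,-1) - cos(3t)·(0,-1)).
General solution: c_1X_1 + c_2X_2.

x(t) = c_1e^(2t)cos(3t) + c_2e^(2t)sin(3t), y(t) = -c_1e^(2t)sin(3t) - c_1e^(2t)cos(3t) - c_2e^(2t)sin(3t) + c_2e^(2t)cos(3t)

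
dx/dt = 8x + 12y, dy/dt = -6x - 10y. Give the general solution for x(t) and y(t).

Coefficient matrix A = [[8, 12], [-6, -10]].
Characteristic polynomial det(A - λI) = λ^2 + 2λ - 8 = 0.
Eigenvalues λ = -4, 2.
For λ=-4: (A-λI) row 1 is [12, 12], so an eigenvector is (-1, 1).
For λ=2: (A-λI) row 1 is [6, 12], so an eigenvector is (-2, 1).
General solution: C_1e^(-4t)(-1,1) + C_2e^(2t)(-2,1).

x(t) = -C_1e^(-4t) - 2C_2e^(2t), y(t) = C_1e^(-4t) + C_2e^(2t)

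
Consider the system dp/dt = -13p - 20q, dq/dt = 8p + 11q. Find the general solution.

p(t) = 2c_1e^(-t)sin(4t) + c_1e^(-t)cos(4t) + c_2e^(-t)sin(4t) - 2c_2e^(-t)cos(4t), q(t) = -c_1e^(-t)sin(4t) - c_1e^(-t)cos(4t) - c_2e^(-t)sin(4t) + c_2e^(-t)cos(4t)

Coefficient matrix A = [[-13, -20], [8, 11]].
Characteristic polynomial det(A - λI) = λ^2 + 2λ + 17 = 0.
Eigenvalues λ = -1 ± 4i (complex conjugate pair).
For λ=-1+4i: an eigenvector is (1,-1) - i(2,-1) = (1 - 2i, -1 + i).
A real fundamental pair from Re and Im of e^((-1+4i)t)v: X_1 = e^(-t)(cos(4t)·(1,-1) + sin(4t)·(2,-1)), X_2 = e^(-t)(sin(4t)·(1,-1) - cos(4t)·(2,-1)).
General solution: c_1X_1 + c_2X_2.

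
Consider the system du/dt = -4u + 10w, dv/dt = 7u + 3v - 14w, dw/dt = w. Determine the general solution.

Coefficient matrix A = [[-4, 0, 10], [7, 3, -14], [0, 0, 1]].
det(A - λI) = 0 gives eigenvalues λ = -4, 1, 3.
For λ=-4: eigenvector (1,-1,0).
For λ=1: eigenvector (2,0,1).
For λ=3: eigenvector (0,1,0).
General solution: c_1e^(-4t)(1,-1,0) + c_2e^(t)(2,0,1) + c_3e^(3t)(0,1,0).

u(t) = c_1e^(-4t) + 2c_2e^(t), v(t) = -c_1e^(-4t) + c_3e^(3t), w(t) = c_2e^(t)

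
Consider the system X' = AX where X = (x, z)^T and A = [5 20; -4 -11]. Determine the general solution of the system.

Coefficient matrix A = [[5, 20], [-4, -11]].
Characteristic polynomial det(A - λI) = λ^2 + 6λ + 25 = 0.
Eigenvalues λ = -3 ± 4i (complex conjugate pair).
For λ=-3+4i: an eigenvector is (1,0) - i(2,-1) = (1 - 2i, 0 + i).
A real fundamental pair from Re and Im of e^((-3+4i)t)v: X_1 = e^(-3t)(cos(4t)·(1,0) + sin(4t)·(2,-1)), X_2 = e^(-3t)(sin(4t)·(1,0) - cos(4t)·(2,-1)).
General solution: c_1X_1 + c_2X_2.

x(t) = 2c_1e^(-3t)sin(4t) + c_1e^(-3t)cos(4t) + c_2e^(-3t)sin(4t) - 2c_2e^(-3t)cos(4t), z(t) = -c_1e^(-3t)sin(4t) + c_2e^(-3t)cos(4t)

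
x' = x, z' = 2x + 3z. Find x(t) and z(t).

x(t) = -c_1e^(t), z(t) = c_1e^(t) + c_2e^(3t)

Coefficient matrix A = [[1, 0], [2, 3]].
Characteristic polynomial det(A - λI) = λ^2 - 4λ + 3 = 0.
Eigenvalues λ = 1, 3.
For λ=1: (A-λI) row 2 is [2, 2], so an eigenvector is (-1, 1).
For λ=3: (A-λI) row 1 is [-2, 0], so an eigenvector is (0, 1).
General solution: c_1e^(t)(-1,1) + c_2e^(3t)(0,1).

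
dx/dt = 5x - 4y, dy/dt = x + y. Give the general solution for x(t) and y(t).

x(t) = -2c_1e^(3t) - 2c_2te^(3t) + 3c_2e^(3t), y(t) = -c_1e^(3t) - c_2te^(3t) + 2c_2e^(3t)

Coefficient matrix A = [[5, -4], [1, 1]].
Characteristic polynomial det(A - λI) = λ^2 - 6λ + 9 = 0.
Single eigenvalue λ = 3 with algebraic multiplicity 2.
Eigenvector v = (-2,-1); generalized eigenvector w with (A-λI)w=v is (3,2).
General solution: e^(3t)[c_1·v + c_2·(t·v + w)].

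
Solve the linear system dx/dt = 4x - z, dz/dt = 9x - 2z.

x(t) = c_1e^(t) + c_2te^(t), z(t) = 3c_1e^(t) + 3c_2te^(t) - c_2e^(t)

Coefficient matrix A = [[4, -1], [9, -2]].
Characteristic polynomial det(A - λI) = λ^2 - 2λ + 1 = 0.
Single eigenvalue λ = 1 with algebraic multiplicity 2.
Eigenvector v = (1,3); generalized eigenvector w with (A-λI)w=v is (0,-1).
General solution: e^(t)[c_1·v + c_2·(t·v + w)].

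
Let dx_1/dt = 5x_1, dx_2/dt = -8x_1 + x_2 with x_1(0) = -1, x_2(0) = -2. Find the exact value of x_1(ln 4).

A = [[5,0],[-8,1]]; eigenvalues λ = 1, 5.
Eigenvectors: (0,-1) for λ=1, (1,-2) for λ=5.
From the initial condition, c_1 = 4, c_2 = -1.
x_1(ln 4) = (4)(4^1)(0) + (-1)(4^5)(1) = -1024.

-1024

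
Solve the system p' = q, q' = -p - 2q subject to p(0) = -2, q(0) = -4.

p(t) = -6te^(-t) - 2e^(-t), q(t) = 6te^(-t) - 4e^(-t)

Coefficient matrix A = [[0, 1], [-1, -2]].
Characteristic polynomial det(A - λI) = λ^2 + 2λ + 1 = 0.
Single eigenvalue λ = -1 with algebraic multiplicity 2.
Eigenvector v = (1,-1); generalized eigenvector w with (A-λI)w=v is (-1,2).
General solution: e^(-t)[K_1·v + K_2·(t·v + w)].
Applying p(0)=-2, q(0)=-4 gives K_1=-8, K_2=-6.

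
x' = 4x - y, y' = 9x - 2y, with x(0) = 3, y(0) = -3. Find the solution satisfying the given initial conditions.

x(t) = 12te^(t) + 3e^(t), y(t) = 36te^(t) - 3e^(t)

Coefficient matrix A = [[4, -1], [9, -2]].
Characteristic polynomial det(A - λI) = λ^2 - 2λ + 1 = 0.
Single eigenvalue λ = 1 with algebraic multiplicity 2.
Eigenvector v = (-1,-3); generalized eigenvector w with (A-λI)w=v is (-1,-2).
General solution: e^(t)[C_1·v + C_2·(t·v + w)].
Applying x(0)=3, y(0)=-3 gives C_1=9, C_2=-12.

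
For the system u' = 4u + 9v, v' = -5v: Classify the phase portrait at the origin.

A = [[4,9],[0,-5]]; det(A-λI) = λ^2 + λ - 20.
λ = 4, -5: opposite signs.

saddle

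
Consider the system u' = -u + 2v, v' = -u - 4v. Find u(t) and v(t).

Coefficient matrix A = [[-1, 2], [-1, -4]].
Characteristic polynomial det(A - λI) = λ^2 + 5λ + 6 = 0.
Eigenvalues λ = -3, -2.
For λ=-3: (A-λI) row 1 is [2, 2], so an eigenvector is (1, -1).
For λ=-2: (A-λI) row 1 is [1, 2], so an eigenvector is (-2, 1).
General solution: C_1e^(-3t)(1,-1) + C_2e^(-2t)(-2,1).

u(t) = C_1e^(-3t) - 2C_2e^(-2t), v(t) = -C_1e^(-3t) + C_2e^(-2t)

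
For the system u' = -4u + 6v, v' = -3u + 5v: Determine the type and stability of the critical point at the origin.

saddle

A = [[-4,6],[-3,5]]; det(A-λI) = λ^2 - λ - 2.
λ = -1, 2: opposite signs.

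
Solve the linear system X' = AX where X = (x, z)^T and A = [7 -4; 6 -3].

Coefficient matrix A = [[7, -4], [6, -3]].
Characteristic polynomial det(A - λI) = λ^2 - 4λ + 3 = 0.
Eigenvalues λ = 3, 1.
For λ=3: (A-λI) row 1 is [4, -4], so an eigenvector is (-1, -1).
For λ=1: (A-λI) row 1 is [6, -4], so an eigenvector is (2, 3).
General solution: K_1e^(3t)(-1,-1) + K_2e^(t)(2,3).

x(t) = -K_1e^(3t) + 2K_2e^(t), z(t) = -K_1e^(3t) + 3K_2e^(t)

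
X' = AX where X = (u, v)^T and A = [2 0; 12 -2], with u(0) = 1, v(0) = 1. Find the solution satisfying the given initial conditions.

Coefficient matrix A = [[2, 0], [12, -2]].
Characteristic polynomial det(A - λI) = λ^2 - 4 = 0.
Eigenvalues λ = -2, 2.
For λ=-2: (A-λI) row 1 is [4, 0], so an eigenvector is (0, -1).
For λ=2: (A-λI) row 2 is [12, -4], so an eigenvector is (-1, -3).
General solution: C_1e^(-2t)(0,-1) + C_2e^(2t)(-1,-3).
Applying u(0)=1, v(0)=1 gives C_1=2, C_2=-1.

u(t) = e^(2t), v(t) = 3e^(2t) - 2e^(-2t)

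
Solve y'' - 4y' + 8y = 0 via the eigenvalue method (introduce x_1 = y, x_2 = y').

Let x_1 = y, x_2 = y'. Then x_1' = x_2 and x_2' = -8x_1 + 4x_2.
A = [[0,1],[-8,4]]; det(A-λI) = λ^2 - 4λ + 8.
Eigenvalues λ = 2 ± 2i.

y(t) = c_1e^(2t)cos(2t) + c_2e^(2t)sin(2t)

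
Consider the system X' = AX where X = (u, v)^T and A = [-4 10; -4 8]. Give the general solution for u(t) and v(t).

Coefficient matrix A = [[-4, 10], [-4, 8]].
Characteristic polynomial det(A - λI) = λ^2 - 4λ + 8 = 0.
Eigenvalues λ = 2 ± 2i (complex conjugate pair).
For λ=2+2i: an eigenvector is (-1,-1) - i(-2,-1) = (-1 + 2i, -1 + i).
A real fundamental pair from Re and Im of e^((2+2i)t)v: X_1 = e^(2t)(cos(2t)·(-1,-1) + sin(2t)·(-2,-1)), X_2 = e^(2t)(sin(2t)·(-1,-1) - cos(2t)·(-2,-1)).
General solution: c_1X_1 + c_2X_2.

u(t) = -2c_1e^(2t)sin(2t) - c_1e^(2t)cos(2t) - c_2e^(2t)sin(2t) + 2c_2e^(2t)cos(2t), v(t) = -c_1e^(2t)sin(2t) - c_1e^(2t)cos(2t) - c_2e^(2t)sin(2t) + c_2e^(2t)cos(2t)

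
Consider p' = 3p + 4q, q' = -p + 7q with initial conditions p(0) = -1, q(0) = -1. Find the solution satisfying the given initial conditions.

Coefficient matrix A = [[3, 4], [-1, 7]].
Characteristic polynomial det(A - λI) = λ^2 - 10λ + 25 = 0.
Single eigenvalue λ = 5 with algebraic multiplicity 2.
Eigenvector v = (-2,-1); generalized eigenvector w with (A-λI)w=v is (-1,-1).
General solution: e^(5t)[c_1·v + c_2·(t·v + w)].
Applying p(0)=-1, q(0)=-1 gives c_1=0, c_2=1.

p(t) = -2te^(5t) - e^(5t), q(t) = -te^(5t) - e^(5t)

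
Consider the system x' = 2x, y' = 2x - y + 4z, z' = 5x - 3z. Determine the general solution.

x(t) = c_1e^(2t), y(t) = 2c_1e^(2t) - 2c_2e^(-3t) + c_3e^(-t), z(t) = c_1e^(2t) + c_2e^(-3t)

Coefficient matrix A = [[2, 0, 0], [2, -1, 4], [5, 0, -3]].
det(A - λI) = 0 gives eigenvalues λ = 2, -3, -1.
For λ=2: eigenvector (1,2,1).
For λ=-3: eigenvector (0,-2,1).
For λ=-1: eigenvector (0,1,0).
General solution: c_1e^(2t)(1,2,1) + c_2e^(-3t)(0,-2,1) + c_3e^(-t)(0,1,0).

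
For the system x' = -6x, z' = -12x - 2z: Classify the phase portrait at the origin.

A = [[-6,0],[-12,-2]]; det(A-λI) = λ^2 + 8λ + 12.
λ = -2, -6: both negative.

stable node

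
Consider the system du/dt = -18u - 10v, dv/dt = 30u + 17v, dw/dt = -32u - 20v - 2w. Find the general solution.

Coefficient matrix A = [[-18, -10, 0], [30, 17, 0], [-32, -20, -2]].
det(A - λI) = 0 gives eigenvalues λ = 2, -3, -2.
For λ=2: eigenvector (1,-2,2).
For λ=-3: eigenvector (2,-3,4).
For λ=-2: eigenvector (0,0,1).
General solution: C_1e^(2t)(1,-2,2) + C_2e^(-3t)(2,-3,4) + C_3e^(-2t)(0,0,1).

u(t) = C_1e^(2t) + 2C_2e^(-3t), v(t) = -2C_1e^(2t) - 3C_2e^(-3t), w(t) = 2C_1e^(2t) + 4C_2e^(-3t) + C_3e^(-2t)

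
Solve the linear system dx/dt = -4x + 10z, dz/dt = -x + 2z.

Coefficient matrix A = [[-4, 10], [-1, 2]].
Characteristic polynomial det(A - λI) = λ^2 + 2λ + 2 = 0.
Eigenvalues λ = -1 ± i (complex conjugate pair).
For λ=-1+i: an eigenvector is (-3,-1) - i(-1,0) = (-3 + i, -1).
A real fundamental pair from Re and Im of e^((-1+i)t)v: X_1 = e^(-t)(cos(t)·(-3,-1) + sin(t)·(-1,0)), X_2 = e^(-t)(sin(t)·(-3,-1) - cos(t)·(-1,0)).
General solution: K_1X_1 + K_2X_2.

x(t) = -K_1e^(-t)sin(t) - 3K_1e^(-t)cos(t) - 3K_2e^(-t)sin(t) + K_2e^(-t)cos(t), z(t) = -K_1e^(-t)cos(t) - K_2e^(-t)sin(t)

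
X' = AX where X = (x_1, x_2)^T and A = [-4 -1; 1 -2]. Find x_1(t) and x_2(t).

x_1(t) = -c_1e^(-3t) - c_2te^(-3t), x_2(t) = c_1e^(-3t) + c_2te^(-3t) + c_2e^(-3t)

Coefficient matrix A = [[-4, -1], [1, -2]].
Characteristic polynomial det(A - λI) = λ^2 + 6λ + 9 = 0.
Single eigenvalue λ = -3 with algebraic multiplicity 2.
Eigenvector v = (-1,1); generalized eigenvector w with (A-λI)w=v is (0,1).
General solution: e^(-3t)[c_1·v + c_2·(t·v + w)].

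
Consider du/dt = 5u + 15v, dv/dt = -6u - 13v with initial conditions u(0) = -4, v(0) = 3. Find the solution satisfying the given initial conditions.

u(t) = 3e^(-4t)sin(3t) - 4e^(-4t)cos(3t), v(t) = -e^(-4t)sin(3t) + 3e^(-4t)cos(3t)

Coefficient matrix A = [[5, 15], [-6, -13]].
Characteristic polynomial det(A - λI) = λ^2 + 8λ + 25 = 0.
Eigenvalues λ = -4 ± 3i (complex conjugate pair).
For λ=-4+3i: an eigenvector is (1,-1) - i(-2,1) = (1 + 2i, -1 - i).
A real fundamental pair from Re and Im of e^((-4+3i)t)v: X_1 = e^(-4t)(cos(3t)·(1,-1) + sin(3t)·(-2,1)), X_2 = e^(-4t)(sin(3t)·(1,-1) - cos(3t)·(-2,1)).
General solution: c_1X_1 + c_2X_2.
Applying u(0)=-4, v(0)=3 gives c_1=-2, c_2=-1.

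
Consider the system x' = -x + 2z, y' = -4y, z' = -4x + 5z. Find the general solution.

Coefficient matrix A = [[-1, 0, 2], [0, -4, 0], [-4, 0, 5]].
det(A - λI) = 0 gives eigenvalues λ = 3, -4, 1.
For λ=3: eigenvector (-1,0,-2).
For λ=-4: eigenvector (0,1,0).
For λ=1: eigenvector (-1,0,-1).
General solution: K_1e^(3t)(-1,0,-2) + K_2e^(-4t)(0,1,0) + K_3e^(t)(-1,0,-1).

x(t) = -K_1e^(3t) - K_3e^(t), y(t) = K_2e^(-4t), z(t) = -2K_1e^(3t) - K_3e^(t)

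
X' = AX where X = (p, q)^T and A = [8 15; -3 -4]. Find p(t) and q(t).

Coefficient matrix A = [[8, 15], [-3, -4]].
Characteristic polynomial det(A - λI) = λ^2 - 4λ + 13 = 0.
Eigenvalues λ = 2 ± 3i (complex conjugate pair).
For λ=2+3i: an eigenvector is (-1,0) - i(-2,1) = (-1 + 2i, 0 - i).
A real fundamental pair from Re and Im of e^((2+3i)t)v: X_1 = e^(2t)(cos(3t)·(-1,0) + sin(3t)·(-2,1)), X_2 = e^(2t)(sin(3t)·(-1,0) - cos(3t)·(-2,1)).
General solution: c_1X_1 + c_2X_2.

p(t) = -2c_1e^(2t)sin(3t) - c_1e^(2t)cos(3t) - c_2e^(2t)sin(3t) + 2c_2e^(2t)cos(3t), q(t) = c_1e^(2t)sin(3t) - c_2e^(2t)cos(3t)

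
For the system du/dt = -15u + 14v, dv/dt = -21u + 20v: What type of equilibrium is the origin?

saddle

A = [[-15,14],[-21,20]]; det(A-λI) = λ^2 - 5λ - 6.
λ = -1, 6: opposite signs.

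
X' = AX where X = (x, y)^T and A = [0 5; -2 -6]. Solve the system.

x(t) = -K_1e^(-3t)sin(t) - 2K_1e^(-3t)cos(t) - 2K_2e^(-3t)sin(t) + K_2e^(-3t)cos(t), y(t) = K_1e^(-3t)sin(t) + K_1e^(-3t)cos(t) + K_2e^(-3t)sin(t) - K_2e^(-3t)cos(t)

Coefficient matrix A = [[0, 5], [-2, -6]].
Characteristic polynomial det(A - λI) = λ^2 + 6λ + 10 = 0.
Eigenvalues λ = -3 ± i (complex conjugate pair).
For λ=-3+i: an eigenvector is (-2,1) - i(-1,1) = (-2 + i, 1 - i).
A real fundamental pair from Re and Im of e^((-3+i)t)v: X_1 = e^(-3t)(cos(t)·(-2,1) + sin(t)·(-1,1)), X_2 = e^(-3t)(sin(t)·(-2,1) - cos(t)·(-1,1)).
General solution: K_1X_1 + K_2X_2.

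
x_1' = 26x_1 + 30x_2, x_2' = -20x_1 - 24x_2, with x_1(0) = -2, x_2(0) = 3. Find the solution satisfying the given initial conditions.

Coefficient matrix A = [[26, 30], [-20, -24]].
Characteristic polynomial det(A - λI) = λ^2 - 2λ - 24 = 0.
Eigenvalues λ = 6, -4.
For λ=6: (A-λI) row 1 is [20, 30], so an eigenvector is (-3, 2).
For λ=-4: (A-λI) row 1 is [30, 30], so an eigenvector is (-1, 1).
General solution: K_1e^(6t)(-3,2) + K_2e^(-4t)(-1,1).
Applying x_1(0)=-2, x_2(0)=3 gives K_1=-1, K_2=5.

x_1(t) = 3e^(6t) - 5e^(-4t), x_2(t) = -2e^(6t) + 5e^(-4t)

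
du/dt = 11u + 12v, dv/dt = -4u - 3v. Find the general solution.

Coefficient matrix A = [[11, 12], [-4, -3]].
Characteristic polynomial det(A - λI) = λ^2 - 8λ + 15 = 0.
Eigenvalues λ = 3, 5.
For λ=3: (A-λI) row 1 is [8, 12], so an eigenvector is (-3, 2).
For λ=5: (A-λI) row 1 is [6, 12], so an eigenvector is (-2, 1).
General solution: c_1e^(3t)(-3,2) + c_2e^(5t)(-2,1).

u(t) = -3c_1e^(3t) - 2c_2e^(5t), v(t) = 2c_1e^(3t) + c_2e^(5t)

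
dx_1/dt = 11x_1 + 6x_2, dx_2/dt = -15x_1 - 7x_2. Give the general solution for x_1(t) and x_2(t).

x_1(t) = -C_1e^(2t)sin(3t) + C_1e^(2t)cos(3t) + C_2e^(2t)sin(3t) + C_2e^(2t)cos(3t), x_2(t) = C_1e^(2t)sin(3t) - 2C_1e^(2t)cos(3t) - 2C_2e^(2t)sin(3t) - C_2e^(2t)cos(3t)

Coefficient matrix A = [[11, 6], [-15, -7]].
Characteristic polynomial det(A - λI) = λ^2 - 4λ + 13 = 0.
Eigenvalues λ = 2 ± 3i (complex conjugate pair).
For λ=2+3i: an eigenvector is (1,-2) - i(-1,1) = (1 + i, -2 - i).
A real fundamental pair from Re and Im of e^((2+3i)t)v: X_1 = e^(2t)(cos(3t)·(1,-2) + sin(3t)·(-1,1)), X_2 = e^(2t)(sin(3t)·(1,-2) - cos(3t)·(-1,1)).
General solution: C_1X_1 + C_2X_2.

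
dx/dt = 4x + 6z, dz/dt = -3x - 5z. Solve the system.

Coefficient matrix A = [[4, 6], [-3, -5]].
Characteristic polynomial det(A - λI) = λ^2 + λ - 2 = 0.
Eigenvalues λ = 1, -2.
For λ=1: (A-λI) row 1 is [3, 6], so an eigenvector is (-2, 1).
For λ=-2: (A-λI) row 1 is [6, 6], so an eigenvector is (1, -1).
General solution: C_1e^(t)(-2,1) + C_2e^(-2t)(1,-1).

x(t) = -2C_1e^(t) + C_2e^(-2t), z(t) = C_1e^(t) - C_2e^(-2t)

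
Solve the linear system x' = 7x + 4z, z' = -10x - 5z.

Coefficient matrix A = [[7, 4], [-10, -5]].
Characteristic polynomial det(A - λI) = λ^2 - 2λ + 5 = 0.
Eigenvalues λ = 1 ± 2i (complex conjugate pair).
For λ=1+2i: an eigenvector is (-1,1) - i(-1,2) = (-1 + i, 1 - 2i).
A real fundamental pair from Re and Im of e^((1+2i)t)v: X_1 = e^(t)(cos(2t)·(-1,1) + sin(2t)·(-1,2)), X_2 = e^(t)(sin(2t)·(-1,1) - cos(2t)·(-1,2)).
General solution: K_1X_1 + K_2X_2.

x(t) = -K_1e^(t)sin(2t) - K_1e^(t)cos(2t) - K_2e^(t)sin(2t) + K_2e^(t)cos(2t), z(t) = 2K_1e^(t)sin(2t) + K_1e^(t)cos(2t) + K_2e^(t)sin(2t) - 2K_2e^(t)cos(2t)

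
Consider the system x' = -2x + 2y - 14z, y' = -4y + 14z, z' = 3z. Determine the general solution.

Coefficient matrix A = [[-2, 2, -14], [0, -4, 14], [0, 0, 3]].
det(A - λI) = 0 gives eigenvalues λ = -4, -2, 3.
For λ=-4: eigenvector (-1,1,0).
For λ=-2: eigenvector (1,0,0).
For λ=3: eigenvector (-2,2,1).
General solution: C_1e^(-4t)(-1,1,0) + C_2e^(-2t)(1,0,0) + C_3e^(3t)(-2,2,1).

x(t) = -C_1e^(-4t) + C_2e^(-2t) - 2C_3e^(3t), y(t) = C_1e^(-4t) + 2C_3e^(3t), z(t) = C_3e^(3t)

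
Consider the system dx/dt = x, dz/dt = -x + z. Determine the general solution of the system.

x(t) = -C_2e^(t), z(t) = C_1e^(t) + C_2te^(t)

Coefficient matrix A = [[1, 0], [-1, 1]].
Characteristic polynomial det(A - λI) = λ^2 - 2λ + 1 = 0.
Single eigenvalue λ = 1 with algebraic multiplicity 2.
Eigenvector v = (0,1); generalized eigenvector w with (A-λI)w=v is (-1,0).
General solution: e^(t)[C_1·v + C_2·(t·v + w)].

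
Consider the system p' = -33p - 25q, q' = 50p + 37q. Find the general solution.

p(t) = -2K_1e^(2t)sin(5t) + K_1e^(2t)cos(5t) + K_2e^(2t)sin(5t) + 2K_2e^(2t)cos(5t), q(t) = 3K_1e^(2t)sin(5t) - K_1e^(2t)cos(5t) - K_2e^(2t)sin(5t) - 3K_2e^(2t)cos(5t)

Coefficient matrix A = [[-33, -25], [50, 37]].
Characteristic polynomial det(A - λI) = λ^2 - 4λ + 29 = 0.
Eigenvalues λ = 2 ± 5i (complex conjugate pair).
For λ=2+5i: an eigenvector is (1,-1) - i(-2,3) = (1 + 2i, -1 - 3i).
A real fundamental pair from Re and Im of e^((2+5i)t)v: X_1 = e^(2t)(cos(5t)·(1,-1) + sin(5t)·(-2,3)), X_2 = e^(2t)(sin(5t)·(1,-1) - cos(5t)·(-2,3)).
General solution: K_1X_1 + K_2X_2.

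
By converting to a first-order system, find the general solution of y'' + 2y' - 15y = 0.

Let x_1 = y, x_2 = y'. Then x_1' = x_2 and x_2' = 15x_1 - 2x_2.
A = [[0,1],[15,-2]]; det(A-λI) = λ^2 + 2λ - 15.
Eigenvalues λ = 3, -5 with eigenvectors (1,3), (1,-5).

y(t) = C_1e^(3t) + C_2e^(-5t)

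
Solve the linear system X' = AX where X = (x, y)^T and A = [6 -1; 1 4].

Coefficient matrix A = [[6, -1], [1, 4]].
Characteristic polynomial det(A - λI) = λ^2 - 10λ + 25 = 0.
Single eigenvalue λ = 5 with algebraic multiplicity 2.
Eigenvector v = (-1,-1); generalized eigenvector w with (A-λI)w=v is (-2,-1).
General solution: e^(5t)[c_1·v + c_2·(t·v + w)].

x(t) = -c_1e^(5t) - c_2te^(5t) - 2c_2e^(5t), y(t) = -c_1e^(5t) - c_2te^(5t) - c_2e^(5t)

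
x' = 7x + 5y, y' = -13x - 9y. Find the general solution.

x(t) = K_1e^(-t)sin(t) + 2K_1e^(-t)cos(t) + 2K_2e^(-t)sin(t) - K_2e^(-t)cos(t), y(t) = -2K_1e^(-t)sin(t) - 3K_1e^(-t)cos(t) - 3K_2e^(-t)sin(t) + 2K_2e^(-t)cos(t)

Coefficient matrix A = [[7, 5], [-13, -9]].
Characteristic polynomial det(A - λI) = λ^2 + 2λ + 2 = 0.
Eigenvalues λ = -1 ± i (complex conjugate pair).
For λ=-1+i: an eigenvector is (2,-3) - i(1,-2) = (2 - i, -3 + 2i).
A real fundamental pair from Re and Im of e^((-1+i)t)v: X_1 = e^(-t)(cos(t)·(2,-3) + sin(t)·(1,-2)), X_2 = e^(-t)(sin(t)·(2,-3) - cos(t)·(1,-2)).
General solution: K_1X_1 + K_2X_2.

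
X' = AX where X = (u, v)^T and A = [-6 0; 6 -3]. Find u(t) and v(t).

Coefficient matrix A = [[-6, 0], [6, -3]].
Characteristic polynomial det(A - λI) = λ^2 + 9λ + 18 = 0.
Eigenvalues λ = -3, -6.
For λ=-3: (A-λI) row 1 is [-3, 0], so an eigenvector is (0, 1).
For λ=-6: (A-λI) row 2 is [6, 3], so an eigenvector is (1, -2).
General solution: c_1e^(-3t)(0,1) + c_2e^(-6t)(1,-2).

u(t) = c_2e^(-6t), v(t) = c_1e^(-3t) - 2c_2e^(-6t)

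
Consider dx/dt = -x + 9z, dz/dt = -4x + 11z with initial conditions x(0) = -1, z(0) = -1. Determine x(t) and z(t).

Coefficient matrix A = [[-1, 9], [-4, 11]].
Characteristic polynomial det(A - λI) = λ^2 - 10λ + 25 = 0.
Single eigenvalue λ = 5 with algebraic multiplicity 2.
Eigenvector v = (3,2); generalized eigenvector w with (A-λI)w=v is (1,1).
General solution: e^(5t)[K_1·v + K_2·(t·v + w)].
Applying x(0)=-1, z(0)=-1 gives K_1=0, K_2=-1.

x(t) = -3te^(5t) - e^(5t), z(t) = -2te^(5t) - e^(5t)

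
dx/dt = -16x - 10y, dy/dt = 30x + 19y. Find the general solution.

Coefficient matrix A = [[-16, -10], [30, 19]].
Characteristic polynomial det(A - λI) = λ^2 - 3λ - 4 = 0.
Eigenvalues λ = 4, -1.
For λ=4: (A-λI) row 1 is [-20, -10], so an eigenvector is (1, -2).
For λ=-1: (A-λI) row 1 is [-15, -10], so an eigenvector is (-2, 3).
General solution: K_1e^(4t)(1,-2) + K_2e^(-t)(-2,3).

x(t) = K_1e^(4t) - 2K_2e^(-t), y(t) = -2K_1e^(4t) + 3K_2e^(-t)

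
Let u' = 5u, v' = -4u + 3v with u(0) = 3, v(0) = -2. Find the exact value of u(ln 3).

729

A = [[5,0],[-4,3]]; eigenvalues λ = 5, 3.
Eigenvectors: (-1,2) for λ=5, (0,1) for λ=3.
From the initial condition, c_1 = -3, c_2 = 4.
u(ln 3) = (-3)(3^5)(-1) + (4)(3^3)(0) = 729.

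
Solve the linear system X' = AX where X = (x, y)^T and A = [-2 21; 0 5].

Coefficient matrix A = [[-2, 21], [0, 5]].
Characteristic polynomial det(A - λI) = λ^2 - 3λ - 10 = 0.
Eigenvalues λ = 5, -2.
For λ=5: (A-λI) row 1 is [-7, 21], so an eigenvector is (3, 1).
For λ=-2: (A-λI) row 1 is [0, 21], so an eigenvector is (1, 0).
General solution: K_1e^(5t)(3,1) + K_2e^(-2t)(1,0).

x(t) = 3K_1e^(5t) + K_2e^(-2t), y(t) = K_1e^(5t)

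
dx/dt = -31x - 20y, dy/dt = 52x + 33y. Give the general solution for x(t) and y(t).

Coefficient matrix A = [[-31, -20], [52, 33]].
Characteristic polynomial det(A - λI) = λ^2 - 2λ + 17 = 0.
Eigenvalues λ = 1 ± 4i (complex conjugate pair).
For λ=1+4i: an eigenvector is (1,-2) - i(2,-3) = (1 - 2i, -2 + 3i).
A real fundamental pair from Re and Im of e^((1+4i)t)v: X_1 = e^(t)(cos(4t)·(1,-2) + sin(4t)·(2,-3)), X_2 = e^(t)(sin(4t)·(1,-2) - cos(4t)·(2,-3)).
General solution: c_1X_1 + c_2X_2.

x(t) = 2c_1e^(t)sin(4t) + c_1e^(t)cos(4t) + c_2e^(t)sin(4t) - 2c_2e^(t)cos(4t), y(t) = -3c_1e^(t)sin(4t) - 2c_1e^(t)cos(4t) - 2c_2e^(t)sin(4t) + 3c_2e^(t)cos(4t)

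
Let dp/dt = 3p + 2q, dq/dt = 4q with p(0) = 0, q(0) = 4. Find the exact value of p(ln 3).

432

A = [[3,2],[0,4]]; eigenvalues λ = 4, 3.
Eigenvectors: (2,1) for λ=4, (1,0) for λ=3.
From the initial condition, c_1 = 4, c_2 = -8.
p(ln 3) = (4)(3^4)(2) + (-8)(3^3)(1) = 432.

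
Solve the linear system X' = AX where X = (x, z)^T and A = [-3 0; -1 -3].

Coefficient matrix A = [[-3, 0], [-1, -3]].
Characteristic polynomial det(A - λI) = λ^2 + 6λ + 9 = 0.
Single eigenvalue λ = -3 with algebraic multiplicity 2.
Eigenvector v = (0,1); generalized eigenvector w with (A-λI)w=v is (-1,0).
General solution: e^(-3t)[C_1·v + C_2·(t·v + w)].

x(t) = -C_2e^(-3t), z(t) = C_1e^(-3t) + C_2te^(-3t)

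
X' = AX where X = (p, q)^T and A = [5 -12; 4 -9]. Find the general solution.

p(t) = 3C_1e^(-3t) - 2C_2e^(-t), q(t) = 2C_1e^(-3t) - C_2e^(-t)

Coefficient matrix A = [[5, -12], [4, -9]].
Characteristic polynomial det(A - λI) = λ^2 + 4λ + 3 = 0.
Eigenvalues λ = -3, -1.
For λ=-3: (A-λI) row 1 is [8, -12], so an eigenvector is (3, 2).
For λ=-1: (A-λI) row 1 is [6, -12], so an eigenvector is (-2, -1).
General solution: C_1e^(-3t)(3,2) + C_2e^(-t)(-2,-1).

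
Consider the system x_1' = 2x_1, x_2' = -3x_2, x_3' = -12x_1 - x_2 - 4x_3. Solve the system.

x_1(t) = C_1e^(2t), x_2(t) = C_2e^(-3t), x_3(t) = -2C_1e^(2t) - C_2e^(-3t) + C_3e^(-4t)

Coefficient matrix A = [[2, 0, 0], [0, -3, 0], [-12, -1, -4]].
det(A - λI) = 0 gives eigenvalues λ = 2, -3, -4.
For λ=2: eigenvector (1,0,-2).
For λ=-3: eigenvector (0,1,-1).
For λ=-4: eigenvector (0,0,1).
General solution: C_1e^(2t)(1,0,-2) + C_2e^(-3t)(0,1,-1) + C_3e^(-4t)(0,0,1).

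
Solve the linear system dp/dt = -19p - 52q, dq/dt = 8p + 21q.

Coefficient matrix A = [[-19, -52], [8, 21]].
Characteristic polynomial det(A - λI) = λ^2 - 2λ + 17 = 0.
Eigenvalues λ = 1 ± 4i (complex conjugate pair).
For λ=1+4i: an eigenvector is (2,-1) - i(3,-1) = (2 - 3i, -1 + i).
A real fundamental pair from Re and Im of e^((1+4i)t)v: X_1 = e^(t)(cos(4t)·(2,-1) + sin(4t)·(3,-1)), X_2 = e^(t)(sin(4t)·(2,-1) - cos(4t)·(3,-1)).
General solution: c_1X_1 + c_2X_2.

p(t) = 3c_1e^(t)sin(4t) + 2c_1e^(t)cos(4t) + 2c_2e^(t)sin(4t) - 3c_2e^(t)cos(4t), q(t) = -c_1e^(t)sin(4t) - c_1e^(t)cos(4t) - c_2e^(t)sin(4t) + c_2e^(t)cos(4t)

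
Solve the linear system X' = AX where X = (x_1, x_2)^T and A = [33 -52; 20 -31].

Coefficient matrix A = [[33, -52], [20, -31]].
Characteristic polynomial det(A - λI) = λ^2 - 2λ + 17 = 0.
Eigenvalues λ = 1 ± 4i (complex conjugate pair).
For λ=1+4i: an eigenvector is (-2,-1) - i(-3,-2) = (-2 + 3i, -1 + 2i).
A real fundamental pair from Re and Im of e^((1+4i)t)v: X_1 = e^(t)(cos(4t)·(-2,-1) + sin(4t)·(-3,-2)), X_2 = e^(t)(sin(4t)·(-2,-1) - cos(4t)·(-3,-2)).
General solution: c_1X_1 + c_2X_2.

x_1(t) = -3c_1e^(t)sin(4t) - 2c_1e^(t)cos(4t) - 2c_2e^(t)sin(4t) + 3c_2e^(t)cos(4t), x_2(t) = -2c_1e^(t)sin(4t) - c_1e^(t)cos(4t) - c_2e^(t)sin(4t) + 2c_2e^(t)cos(4t)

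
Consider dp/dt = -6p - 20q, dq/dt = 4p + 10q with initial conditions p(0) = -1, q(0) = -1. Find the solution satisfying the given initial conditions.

Coefficient matrix A = [[-6, -20], [4, 10]].
Characteristic polynomial det(A - λI) = λ^2 - 4λ + 20 = 0.
Eigenvalues λ = 2 ± 4i (complex conjugate pair).
For λ=2+4i: an eigenvector is (-1,0) - i(2,-1) = (-1 - 2i, 0 + i).
A real fundamental pair from Re and Im of e^((2+4i)t)v: X_1 = e^(2t)(cos(4t)·(-1,0) + sin(4t)·(2,-1)), X_2 = e^(2t)(sin(4t)·(-1,0) - cos(4t)·(2,-1)).
General solution: c_1X_1 + c_2X_2.
Applying p(0)=-1, q(0)=-1 gives c_1=3, c_2=-1.

p(t) = 7e^(2t)sin(4t) - e^(2t)cos(4t), q(t) = -3e^(2t)sin(4t) - e^(2t)cos(4t)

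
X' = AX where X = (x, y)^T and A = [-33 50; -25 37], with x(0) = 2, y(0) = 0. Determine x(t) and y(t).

x(t) = -14e^(2t)sin(5t) + 2e^(2t)cos(5t), y(t) = -10e^(2t)sin(5t)

Coefficient matrix A = [[-33, 50], [-25, 37]].
Characteristic polynomial det(A - λI) = λ^2 - 4λ + 29 = 0.
Eigenvalues λ = 2 ± 5i (complex conjugate pair).
For λ=2+5i: an eigenvector is (-3,-2) - i(1,1) = (-3 - i, -2 - i).
A real fundamental pair from Re and Im of e^((2+5i)t)v: X_1 = e^(2t)(cos(5t)·(-3,-2) + sin(5t)·(1,1)), X_2 = e^(2t)(sin(5t)·(-3,-2) - cos(5t)·(1,1)).
General solution: K_1X_1 + K_2X_2.
Applying x(0)=2, y(0)=0 gives K_1=-2, K_2=4.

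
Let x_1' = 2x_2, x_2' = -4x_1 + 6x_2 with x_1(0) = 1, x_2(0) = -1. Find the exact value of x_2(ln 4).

-976

A = [[0,2],[-4,6]]; eigenvalues λ = 2, 4.
Eigenvectors: (-1,-1) for λ=2, (1,2) for λ=4.
From the initial condition, c_1 = -3, c_2 = -2.
x_2(ln 4) = (-3)(4^2)(-1) + (-2)(4^4)(2) = -976.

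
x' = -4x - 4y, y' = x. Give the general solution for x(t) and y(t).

x(t) = 2C_1e^(-2t) + 2C_2te^(-2t) + 3C_2e^(-2t), y(t) = -C_1e^(-2t) - C_2te^(-2t) - 2C_2e^(-2t)

Coefficient matrix A = [[-4, -4], [1, 0]].
Characteristic polynomial det(A - λI) = λ^2 + 4λ + 4 = 0.
Single eigenvalue λ = -2 with algebraic multiplicity 2.
Eigenvector v = (2,-1); generalized eigenvector w with (A-λI)w=v is (3,-2).
General solution: e^(-2t)[C_1·v + C_2·(t·v + w)].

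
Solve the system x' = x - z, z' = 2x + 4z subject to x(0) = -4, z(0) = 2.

x(t) = 2e^(3t) - 6e^(2t), z(t) = -4e^(3t) + 6e^(2t)

Coefficient matrix A = [[1, -1], [2, 4]].
Characteristic polynomial det(A - λI) = λ^2 - 5λ + 6 = 0.
Eigenvalues λ = 2, 3.
For λ=2: (A-λI) row 1 is [-1, -1], so an eigenvector is (1, -1).
For λ=3: (A-λI) row 1 is [-2, -1], so an eigenvector is (-1, 2).
General solution: K_1e^(2t)(1,-1) + K_2e^(3t)(-1,2).
Applying x(0)=-4, z(0)=2 gives K_1=-6, K_2=-2.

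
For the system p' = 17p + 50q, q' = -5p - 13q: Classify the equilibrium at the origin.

unstable spiral

A = [[17,50],[-5,-13]]; det(A-λI) = λ^2 - 4λ + 29.
λ = 2 ± 5i: positive real part.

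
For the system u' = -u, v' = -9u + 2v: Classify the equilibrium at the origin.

A = [[-1,0],[-9,2]]; det(A-λI) = λ^2 - λ - 2.
λ = -1, 2: opposite signs.

saddle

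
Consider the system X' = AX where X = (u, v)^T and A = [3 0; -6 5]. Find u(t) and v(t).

Coefficient matrix A = [[3, 0], [-6, 5]].
Characteristic polynomial det(A - λI) = λ^2 - 8λ + 15 = 0.
Eigenvalues λ = 3, 5.
For λ=3: (A-λI) row 2 is [-6, 2], so an eigenvector is (-1, -3).
For λ=5: (A-λI) row 1 is [-2, 0], so an eigenvector is (0, -1).
General solution: K_1e^(3t)(-1,-3) + K_2e^(5t)(0,-1).

u(t) = -K_1e^(3t), v(t) = -3K_1e^(3t) - K_2e^(5t)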